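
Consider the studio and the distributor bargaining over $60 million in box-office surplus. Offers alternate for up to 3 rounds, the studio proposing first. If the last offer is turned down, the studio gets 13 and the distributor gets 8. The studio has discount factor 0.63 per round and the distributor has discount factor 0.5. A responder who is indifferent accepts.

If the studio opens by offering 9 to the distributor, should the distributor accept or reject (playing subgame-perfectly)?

Reject

Work out the distributor's continuation value if the offer is rejected.
Round 3 (the studio proposes): the distributor gets 8 if talks fail, so the studio offers 8 and keeps 52.
Round 2 (the distributor proposes): the studio can get 52 next round, worth 0.63 × 52 = 32.76 now. The distributor offers 32.76 and keeps 60 − 32.76 = 27.24.
So by rejecting in round 1, the distributor gets 27.24 next round, worth 0.5 × 27.24 = 13.62 now.
Offer 9 < 13.62, so the distributor rejects.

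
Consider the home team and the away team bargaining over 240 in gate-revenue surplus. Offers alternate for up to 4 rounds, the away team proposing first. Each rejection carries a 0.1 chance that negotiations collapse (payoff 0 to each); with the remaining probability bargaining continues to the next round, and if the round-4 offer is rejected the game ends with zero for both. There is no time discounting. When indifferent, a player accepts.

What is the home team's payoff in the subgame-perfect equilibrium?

196.56

Round 4 (the home team proposes): rejection yields 0 for the away team; the home team offers 0 and keeps 240.
Round 3 (the away team proposes): rejecting gives the home team an expected 0.9 × 240 = 216, so the away team offers 216, keeping 24.
Round 2 (the home team proposes): rejecting gives the away team an expected 0.9 × 24 = 21.6; the home team offers that and keeps 218.4.
Round 1 (the away team proposes): rejecting gives the home team an expected 0.9 × 218.4 = 196.56; the away team offers that and keeps 43.44.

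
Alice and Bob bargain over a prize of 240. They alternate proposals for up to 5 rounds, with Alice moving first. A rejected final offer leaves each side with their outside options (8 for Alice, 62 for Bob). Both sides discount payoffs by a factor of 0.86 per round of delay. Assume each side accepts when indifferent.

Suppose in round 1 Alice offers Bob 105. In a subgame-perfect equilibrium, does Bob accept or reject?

Accept

Round 5 (Alice proposes): Bob gets 62 if talks fail, so Alice offers 62 and keeps 178.
Round 4 (Bob proposes): Alice can get 178 next round, worth 0.86 × 178 = 153.08 now; Bob offers that and keeps 86.92.
Round 3 (Alice proposes): Bob can get 86.92 next round, worth 0.86 × 86.92 = 74.7512 now. Alice offers 74.7512 and keeps 240 − 74.7512 = 165.2488.
Round 2 (Bob proposes): Alice can get 165.2488 next round, worth 0.86 × 165.2488 = 142.113968 now, so Bob offers 142.113968, keeping 97.886032.
So by rejecting in round 1, Bob gets 97.886032 next round, worth 0.86 × 97.886032 = 84.18198752 now.
Offer 105 ≥ 84.18198752, so Bob accepts.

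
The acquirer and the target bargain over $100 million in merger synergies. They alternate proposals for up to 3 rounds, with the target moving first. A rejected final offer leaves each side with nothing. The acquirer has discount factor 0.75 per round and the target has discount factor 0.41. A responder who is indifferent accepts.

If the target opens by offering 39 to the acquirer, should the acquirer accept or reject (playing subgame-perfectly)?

Reject

Round 3 (the target proposes): rejection yields 0 for the acquirer; the target offers 0 and keeps 100.
Round 2 (the acquirer proposes): the target can get 100 next round, worth 0.41 × 100 = 41 now; the acquirer offers that and keeps 59.
So by rejecting in round 1, the acquirer gets 59 next round, worth 0.75 × 59 = 44.25 now.
Offer 39 < 44.25, so the acquirer rejects.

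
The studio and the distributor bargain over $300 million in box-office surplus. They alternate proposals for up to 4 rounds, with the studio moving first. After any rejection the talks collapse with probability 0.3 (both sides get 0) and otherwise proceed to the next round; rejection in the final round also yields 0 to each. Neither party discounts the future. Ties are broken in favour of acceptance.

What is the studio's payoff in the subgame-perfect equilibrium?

By backward induction:
Round 4 (the distributor proposes): rejection yields 0 for the studio; the distributor offers 0 and keeps 300.
Round 3 (the studio proposes): rejecting gives the distributor an expected 0.7 × 300 = 210, so the studio offers 210, keeping 90.
Round 2 (the distributor proposes): rejecting gives the studio an expected 0.7 × 90 = 63; the distributor offers that and keeps 237.
Round 1 (the studio proposes): rejecting gives the distributor an expected 0.7 × 237 = 165.9. The studio offers 165.9 and keeps 300 − 165.9 = 134.1.

134.1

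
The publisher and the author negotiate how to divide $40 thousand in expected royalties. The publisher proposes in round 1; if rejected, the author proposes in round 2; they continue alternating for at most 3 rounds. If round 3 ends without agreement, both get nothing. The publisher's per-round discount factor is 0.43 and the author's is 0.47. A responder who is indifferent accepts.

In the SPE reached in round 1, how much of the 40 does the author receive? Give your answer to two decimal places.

Round 3 (the publisher proposes): rejection yields 0 for the author; the publisher offers 0 and keeps 40.
Round 2 (the author proposes): the publisher can get 40 next round, worth 0.43 × 40 = 17.2 now; the author offers that and keeps 22.8.
Round 1 (the publisher proposes): the author can get 22.8 next round, worth 0.47 × 22.8 = 10.716 now; the publisher offers that and keeps 29.284.

10.72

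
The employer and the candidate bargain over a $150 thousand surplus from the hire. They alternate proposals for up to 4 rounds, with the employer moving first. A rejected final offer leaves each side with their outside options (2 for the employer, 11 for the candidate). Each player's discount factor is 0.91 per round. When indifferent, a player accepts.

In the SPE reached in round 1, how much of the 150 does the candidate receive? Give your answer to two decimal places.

Round 4 (the candidate proposes): the employer gets 2 if talks fail, so the candidate offers 2 and keeps 148.
Round 3 (the employer proposes): the candidate can get 148 next round, worth 0.91 × 148 = 134.68 now. The employer offers 134.68 and keeps 150 − 134.68 = 15.32.
Round 2 (the candidate proposes): the employer can get 15.32 next round, worth 0.91 × 15.32 = 13.9412 now. The candidate offers 13.9412 and keeps 150 − 13.9412 = 136.0588.
Round 1 (the employer proposes): the candidate can get 136.0588 next round, worth 0.91 × 136.0588 = 123.813508 now; the employer offers that and keeps 26.186492.

123.81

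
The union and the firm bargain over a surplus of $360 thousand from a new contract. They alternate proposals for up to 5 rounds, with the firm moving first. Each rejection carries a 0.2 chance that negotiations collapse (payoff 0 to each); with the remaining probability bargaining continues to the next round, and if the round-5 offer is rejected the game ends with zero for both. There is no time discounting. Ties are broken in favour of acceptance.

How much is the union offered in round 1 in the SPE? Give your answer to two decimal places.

94.46

By backward induction:
Round 5 (the firm proposes): the union will accept anything ≥ 0, so the firm offers 0 and keeps 360.
Round 4 (the union proposes): rejecting gives the firm an expected 0.8 × 360 = 288; the union offers that and keeps 72.
Round 3 (the firm proposes): rejecting gives the union an expected 0.8 × 72 = 57.6; the firm offers that and keeps 302.4.
Round 2 (the union proposes): rejecting gives the firm an expected 0.8 × 302.4 = 241.92. The union offers 241.92 and keeps 360 − 241.92 = 118.08.
Round 1 (the firm proposes): rejecting gives the union an expected 0.8 × 118.08 = 94.464. The firm offers 94.464 and keeps 360 − 94.464 = 265.536.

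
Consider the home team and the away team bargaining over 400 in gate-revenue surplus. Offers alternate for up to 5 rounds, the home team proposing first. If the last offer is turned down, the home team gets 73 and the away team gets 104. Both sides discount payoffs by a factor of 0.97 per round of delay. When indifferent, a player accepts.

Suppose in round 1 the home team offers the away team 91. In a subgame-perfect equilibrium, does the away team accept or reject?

Work out the away team's continuation value if the offer is rejected.
Round 5 (the home team proposes): the away team gets 104 if talks fail, so the home team offers 104 and keeps 296.
Round 4 (the away team proposes): the home team can get 296 next round, worth 0.97 × 296 = 287.12 now. The away team offers 287.12 and keeps 400 − 287.12 = 112.88.
Round 3 (the home team proposes): the away team can get 112.88 next round, worth 0.97 × 112.88 = 109.4936 now. The home team offers 109.4936 and keeps 400 − 109.4936 = 290.5064.
Round 2 (the away team proposes): the home team can get 290.5064 next round, worth 0.97 × 290.5064 = 281.791208 now; the away team offers that and keeps 118.208792.
So by rejecting in round 1, the away team gets 118.208792 next round, worth 0.97 × 118.208792 = 114.66252824 now.
Offer 91 < 114.66252824, so the away team rejects.

Reject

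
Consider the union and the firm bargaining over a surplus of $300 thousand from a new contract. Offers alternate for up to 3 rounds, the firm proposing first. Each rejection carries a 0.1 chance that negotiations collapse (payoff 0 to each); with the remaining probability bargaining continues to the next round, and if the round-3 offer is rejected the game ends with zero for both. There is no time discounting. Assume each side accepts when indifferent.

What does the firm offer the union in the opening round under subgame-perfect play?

By backward induction:
Round 3 (the firm proposes): rejection yields 0 for the union; the firm offers 0 and keeps 300.
Round 2 (the union proposes): rejecting gives the firm an expected 0.9 × 300 = 270; the union offers that and keeps 30.
Round 1 (the firm proposes): rejecting gives the union an expected 0.9 × 30 = 27. The firm offers 27 and keeps 300 − 27 = 273.

27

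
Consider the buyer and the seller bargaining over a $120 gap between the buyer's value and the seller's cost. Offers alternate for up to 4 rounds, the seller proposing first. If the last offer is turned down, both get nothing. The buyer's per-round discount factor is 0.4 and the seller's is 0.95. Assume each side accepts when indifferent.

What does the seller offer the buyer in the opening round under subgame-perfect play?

20.64

Round 4 (the buyer proposes): the seller will accept anything ≥ 0, so the buyer offers 0 and keeps 120.
Round 3 (the seller proposes): the buyer can get 120 next round, worth 0.4 × 120 = 48 now. The seller offers 48 and keeps 120 − 48 = 72.
Round 2 (the buyer proposes): the seller can get 72 next round, worth 0.95 × 72 = 68.4 now. The buyer offers 68.4 and keeps 120 − 68.4 = 51.6.
Round 1 (the seller proposes): the buyer can get 51.6 next round, worth 0.4 × 51.6 = 20.64 now; the seller offers that and keeps 99.36.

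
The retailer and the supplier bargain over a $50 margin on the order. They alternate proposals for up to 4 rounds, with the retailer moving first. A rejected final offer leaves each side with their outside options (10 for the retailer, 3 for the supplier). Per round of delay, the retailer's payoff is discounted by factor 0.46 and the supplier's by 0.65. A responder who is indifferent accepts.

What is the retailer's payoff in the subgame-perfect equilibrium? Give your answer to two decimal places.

Solve by backward induction from round 4.
Round 4 (the supplier proposes): the retailer gets 10 if talks fail, so the supplier offers 10 and keeps 40.
Round 3 (the retailer proposes): the supplier can get 40 next round, worth 0.65 × 40 = 26 now. The retailer offers 26 and keeps 50 − 26 = 24.
Round 2 (the supplier proposes): the retailer can get 24 next round, worth 0.46 × 24 = 11.04 now, so the supplier offers 11.04, keeping 38.96.
Round 1 (the retailer proposes): the supplier can get 38.96 next round, worth 0.65 × 38.96 = 25.324 now. The retailer offers 25.324 and keeps 50 − 25.324 = 24.676.

24.68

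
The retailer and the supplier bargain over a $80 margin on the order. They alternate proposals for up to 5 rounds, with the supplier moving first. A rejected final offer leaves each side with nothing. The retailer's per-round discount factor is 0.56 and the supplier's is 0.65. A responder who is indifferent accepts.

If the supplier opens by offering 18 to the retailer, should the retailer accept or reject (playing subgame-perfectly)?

Reject

Round 5 (the supplier proposes): the retailer will accept anything ≥ 0, so the supplier offers 0 and keeps 80.
Round 4 (the retailer proposes): the supplier can get 80 next round, worth 0.65 × 80 = 52 now; the retailer offers that and keeps 28.
Round 3 (the supplier proposes): the retailer can get 28 next round, worth 0.56 × 28 = 15.68 now, so the supplier offers 15.68, keeping 64.32.
Round 2 (the retailer proposes): the supplier can get 64.32 next round, worth 0.65 × 64.32 = 41.808 now. The retailer offers 41.808 and keeps 80 − 41.808 = 38.192.
So by rejecting in round 1, the retailer gets 38.192 next round, worth 0.56 × 38.192 = 21.38752 now.
Offer 18 < 21.38752, so the retailer rejects.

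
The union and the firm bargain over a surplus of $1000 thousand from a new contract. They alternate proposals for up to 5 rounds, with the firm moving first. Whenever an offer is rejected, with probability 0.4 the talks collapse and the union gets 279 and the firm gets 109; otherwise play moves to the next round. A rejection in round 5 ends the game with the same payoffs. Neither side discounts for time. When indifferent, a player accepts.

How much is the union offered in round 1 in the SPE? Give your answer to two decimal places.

478.76

Round 5 (the firm proposes): the union gets 279 if talks fail, so the firm offers 279 and keeps 721.
Round 4 (the union proposes): rejecting gives the firm an expected 0.6 × 721 + 0.4 × 109 = 476.2; the union offers that and keeps 523.8.
Round 3 (the firm proposes): rejecting gives the union an expected 0.6 × 523.8 + 0.4 × 279 = 425.88. The firm offers 425.88 and keeps 1000 − 425.88 = 574.12.
Round 2 (the union proposes): rejecting gives the firm an expected 0.6 × 574.12 + 0.4 × 109 = 388.072; the union offers that and keeps 611.928.
Round 1 (the firm proposes): rejecting gives the union an expected 0.6 × 611.928 + 0.4 × 279 = 478.7568; the firm offers that and keeps 521.2432.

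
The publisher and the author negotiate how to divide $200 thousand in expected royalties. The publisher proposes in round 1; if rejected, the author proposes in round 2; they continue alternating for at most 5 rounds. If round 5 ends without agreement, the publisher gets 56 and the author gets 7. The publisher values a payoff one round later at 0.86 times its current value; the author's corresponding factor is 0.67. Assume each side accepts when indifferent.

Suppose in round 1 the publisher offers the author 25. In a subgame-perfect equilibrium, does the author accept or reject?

Round 5 (the publisher proposes): the author gets 7 if talks fail, so the publisher offers 7 and keeps 193.
Round 4 (the author proposes): the publisher can get 193 next round, worth 0.86 × 193 = 165.98 now. The author offers 165.98 and keeps 200 − 165.98 = 34.02.
Round 3 (the publisher proposes): the author can get 34.02 next round, worth 0.67 × 34.02 = 22.7934 now, so the publisher offers 22.7934, keeping 177.2066.
Round 2 (the author proposes): the publisher can get 177.2066 next round, worth 0.86 × 177.2066 = 152.397676 now; the author offers that and keeps 47.602324.
So by rejecting in round 1, the author gets 47.602324 next round, worth 0.67 × 47.602324 = 31.89355708 now.
Offer 25 < 31.89355708, so the author rejects.

Reject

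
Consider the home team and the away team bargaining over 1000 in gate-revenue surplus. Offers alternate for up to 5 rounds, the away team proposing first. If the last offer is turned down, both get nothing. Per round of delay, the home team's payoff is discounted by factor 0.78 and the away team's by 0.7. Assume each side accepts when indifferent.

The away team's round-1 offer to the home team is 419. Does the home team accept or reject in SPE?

Round 5 (the away team proposes): rejection yields 0 for the home team; the away team offers 0 and keeps 1000.
Round 4 (the home team proposes): the away team can get 1000 next round, worth 0.7 × 1000 = 700 now, so the home team offers 700, keeping 300.
Round 3 (the away team proposes): the home team can get 300 next round, worth 0.78 × 300 = 234 now; the away team offers that and keeps 766.
Round 2 (the home team proposes): the away team can get 766 next round, worth 0.7 × 766 = 536.2 now. The home team offers 536.2 and keeps 1000 − 536.2 = 463.8.
So by rejecting in round 1, the home team gets 463.8 next round, worth 0.78 × 463.8 = 361.764 now.
Offer 419 ≥ 361.764, so the home team accepts.

Accept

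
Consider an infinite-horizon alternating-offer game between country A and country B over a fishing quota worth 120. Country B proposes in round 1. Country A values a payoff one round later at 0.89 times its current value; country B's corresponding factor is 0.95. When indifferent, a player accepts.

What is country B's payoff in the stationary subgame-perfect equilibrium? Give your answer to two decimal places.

85.44

When country B proposes, country A accepts any offer worth at least 0.89 times what country A would get by proposing next round; and vice versa.
This gives x = 120 − 0.89y and y = 120 − 0.95x, where x and y are each side's share when it proposes.
Hence (1 − 0.89·0.95)x = 120(1 − 0.89), i.e. 0.1545·x = 13.2.
x ≈ 85.4369; country A's share is 120 − x ≈ 34.5631.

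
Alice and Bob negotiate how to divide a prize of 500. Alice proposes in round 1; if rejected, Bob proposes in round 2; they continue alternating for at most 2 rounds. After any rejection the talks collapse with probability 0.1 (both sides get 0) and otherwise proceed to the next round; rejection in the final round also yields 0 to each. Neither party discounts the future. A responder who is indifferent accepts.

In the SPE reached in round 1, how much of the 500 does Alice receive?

50

By backward induction:
Round 2 (Bob proposes): Alice will accept anything ≥ 0, so Bob offers 0 and keeps 500.
Round 1 (Alice proposes): rejecting gives Bob an expected 0.9 × 500 = 450. Alice offers 450 and keeps 500 − 450 = 50.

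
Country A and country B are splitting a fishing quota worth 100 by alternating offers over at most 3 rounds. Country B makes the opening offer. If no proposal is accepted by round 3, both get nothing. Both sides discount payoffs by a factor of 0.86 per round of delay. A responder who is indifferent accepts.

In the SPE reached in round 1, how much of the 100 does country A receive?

12.04

Solve by backward induction from round 3.
Round 3 (country B proposes): country A will accept anything ≥ 0, so country B offers 0 and keeps 100.
Round 2 (country A proposes): country B can get 100 next round, worth 0.86 × 100 = 86 now; country A offers that and keeps 14.
Round 1 (country B proposes): country A can get 14 next round, worth 0.86 × 14 = 12.04 now, so country B offers 12.04, keeping 87.96.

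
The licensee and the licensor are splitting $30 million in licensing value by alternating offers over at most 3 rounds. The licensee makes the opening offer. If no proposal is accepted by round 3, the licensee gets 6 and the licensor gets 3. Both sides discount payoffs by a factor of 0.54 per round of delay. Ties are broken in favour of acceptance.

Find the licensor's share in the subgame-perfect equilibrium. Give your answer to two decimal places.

Round 3 (the licensee proposes): the licensor gets 3 if talks fail, so the licensee offers 3 and keeps 27.
Round 2 (the licensor proposes): the licensee can get 27 next round, worth 0.54 × 27 = 14.58 now; the licensor offers that and keeps 15.42.
Round 1 (the licensee proposes): the licensor can get 15.42 next round, worth 0.54 × 15.42 = 8.3268 now, so the licensee offers 8.3268, keeping 21.6732.

8.33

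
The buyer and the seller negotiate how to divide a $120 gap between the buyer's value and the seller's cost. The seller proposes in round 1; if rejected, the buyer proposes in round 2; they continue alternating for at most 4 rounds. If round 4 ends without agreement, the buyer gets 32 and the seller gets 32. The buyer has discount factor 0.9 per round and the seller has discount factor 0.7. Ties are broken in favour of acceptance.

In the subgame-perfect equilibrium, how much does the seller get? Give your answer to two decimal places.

37.70

Round 4 (the buyer proposes): the seller gets 32 if talks fail, so the buyer offers 32 and keeps 88.
Round 3 (the seller proposes): the buyer can get 88 next round, worth 0.9 × 88 = 79.2 now; the seller offers that and keeps 40.8.
Round 2 (the buyer proposes): the seller can get 40.8 next round, worth 0.7 × 40.8 = 28.56 now; the buyer offers that and keeps 91.44.
Round 1 (the seller proposes): the buyer can get 91.44 next round, worth 0.9 × 91.44 = 82.296 now; the seller offers that and keeps 37.704.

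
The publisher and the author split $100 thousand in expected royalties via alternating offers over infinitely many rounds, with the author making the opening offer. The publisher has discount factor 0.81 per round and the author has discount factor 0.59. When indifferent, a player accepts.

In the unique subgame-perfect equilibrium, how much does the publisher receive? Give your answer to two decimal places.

63.61

In a stationary SPE each proposer offers the other exactly their discounted continuation value.
If the author keeps x when proposing and the publisher keeps y when proposing, then x = 100 − 0.81y and y = 100 − 0.59x.
Solving: x = 100(1 − 0.81) / (1 − 0.59·0.81) = 19 / 0.5221 ≈ 36.3915.
The publisher gets 100 − 36.3915 ≈ 63.6085.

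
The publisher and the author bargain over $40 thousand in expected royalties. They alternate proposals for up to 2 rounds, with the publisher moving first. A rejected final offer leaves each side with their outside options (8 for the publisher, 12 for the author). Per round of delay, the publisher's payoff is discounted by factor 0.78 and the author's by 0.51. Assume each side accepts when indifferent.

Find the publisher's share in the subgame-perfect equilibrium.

23.68

Round 2 (the author proposes): the publisher gets 8 if talks fail, so the author offers 8 and keeps 32.
Round 1 (the publisher proposes): the author can get 32 next round, worth 0.51 × 32 = 16.32 now. The publisher offers 16.32 and keeps 40 − 16.32 = 23.68.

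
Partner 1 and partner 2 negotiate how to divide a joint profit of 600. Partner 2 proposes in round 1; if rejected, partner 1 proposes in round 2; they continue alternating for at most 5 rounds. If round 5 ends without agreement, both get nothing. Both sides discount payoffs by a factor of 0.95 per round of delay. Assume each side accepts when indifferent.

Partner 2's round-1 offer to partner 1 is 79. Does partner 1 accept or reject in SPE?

Accept

Work out partner 1's continuation value if the offer is rejected.
Round 5 (partner 2 proposes): rejection yields 0 for partner 1; partner 2 offers 0 and keeps 600.
Round 4 (partner 1 proposes): partner 2 can get 600 next round, worth 0.95 × 600 = 570 now. Partner 1 offers 570 and keeps 600 − 570 = 30.
Round 3 (partner 2 proposes): partner 1 can get 30 next round, worth 0.95 × 30 = 28.5 now; partner 2 offers that and keeps 571.5.
Round 2 (partner 1 proposes): partner 2 can get 571.5 next round, worth 0.95 × 571.5 = 542.925 now. Partner 1 offers 542.925 and keeps 600 − 542.925 = 57.075.
So by rejecting in round 1, partner 1 gets 57.075 next round, worth 0.95 × 57.075 = 54.22125 now.
Offer 79 ≥ 54.22125, so partner 1 accepts.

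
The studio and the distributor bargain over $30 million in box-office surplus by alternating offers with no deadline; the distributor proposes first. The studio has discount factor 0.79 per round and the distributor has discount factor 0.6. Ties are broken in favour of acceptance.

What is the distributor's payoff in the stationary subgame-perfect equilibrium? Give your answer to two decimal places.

Let x be the distributor's share when the distributor proposes and y be the studio's share when the studio proposes.
The studio accepts iff offered ≥ 0.79·y, so x = 30 − 0.79y. Symmetrically y = 30 − 0.6x.
Substituting: x = 30 − 0.79(30 − 0.6x), giving x(1 − 0.6·0.79) = 30(1 − 0.79).
So x = 30 × 0.21 / 0.526 ≈ 11.9772, and the studio receives 30 − x ≈ 18.0228.

11.98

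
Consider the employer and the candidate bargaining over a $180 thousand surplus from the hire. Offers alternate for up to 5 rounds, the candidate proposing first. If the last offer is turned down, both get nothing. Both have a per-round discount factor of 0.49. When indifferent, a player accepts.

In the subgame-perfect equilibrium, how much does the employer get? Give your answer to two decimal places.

55.78

Round 5 (the candidate proposes): rejection yields 0 for the employer; the candidate offers 0 and keeps 180.
Round 4 (the employer proposes): the candidate can get 180 next round, worth 0.49 × 180 = 88.2 now. The employer offers 88.2 and keeps 180 − 88.2 = 91.8.
Round 3 (the candidate proposes): the employer can get 91.8 next round, worth 0.49 × 91.8 = 44.982 now; the candidate offers that and keeps 135.018.
Round 2 (the employer proposes): the candidate can get 135.018 next round, worth 0.49 × 135.018 = 66.15882 now; the employer offers that and keeps 113.84118.
Round 1 (the candidate proposes): the employer can get 113.84118 next round, worth 0.49 × 113.84118 = 55.7821782 now, so the candidate offers 55.7821782, keeping 124.2178218.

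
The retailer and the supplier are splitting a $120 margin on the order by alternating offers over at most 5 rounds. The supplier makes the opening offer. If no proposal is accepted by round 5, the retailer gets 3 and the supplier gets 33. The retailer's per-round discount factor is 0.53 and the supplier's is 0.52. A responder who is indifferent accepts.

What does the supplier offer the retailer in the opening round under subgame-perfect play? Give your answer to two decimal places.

39.17

Round 5 (the supplier proposes): the retailer gets 3 if talks fail, so the supplier offers 3 and keeps 117.
Round 4 (the retailer proposes): the supplier can get 117 next round, worth 0.52 × 117 = 60.84 now. The retailer offers 60.84 and keeps 120 − 60.84 = 59.16.
Round 3 (the supplier proposes): the retailer can get 59.16 next round, worth 0.53 × 59.16 = 31.3548 now, so the supplier offers 31.3548, keeping 88.6452.
Round 2 (the retailer proposes): the supplier can get 88.6452 next round, worth 0.52 × 88.6452 = 46.095504 now. The retailer offers 46.095504 and keeps 120 − 46.095504 = 73.904496.
Round 1 (the supplier proposes): the retailer can get 73.904496 next round, worth 0.53 × 73.904496 = 39.16938288 now; the supplier offers that and keeps 80.83061712.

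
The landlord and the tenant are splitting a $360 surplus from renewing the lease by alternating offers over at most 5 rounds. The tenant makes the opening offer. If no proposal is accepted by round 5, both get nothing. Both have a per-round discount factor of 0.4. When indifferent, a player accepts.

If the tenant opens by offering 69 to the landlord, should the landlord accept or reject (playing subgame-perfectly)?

Reject

Work out the landlord's continuation value if the offer is rejected.
Round 5 (the tenant proposes): the landlord will accept anything ≥ 0, so the tenant offers 0 and keeps 360.
Round 4 (the landlord proposes): the tenant can get 360 next round, worth 0.4 × 360 = 144 now. The landlord offers 144 and keeps 360 − 144 = 216.
Round 3 (the tenant proposes): the landlord can get 216 next round, worth 0.4 × 216 = 86.4 now; the tenant offers that and keeps 273.6.
Round 2 (the landlord proposes): the tenant can get 273.6 next round, worth 0.4 × 273.6 = 109.44 now, so the landlord offers 109.44, keeping 250.56.
So by rejecting in round 1, the landlord gets 250.56 next round, worth 0.4 × 250.56 = 100.224 now.
Offer 69 < 100.224, so the landlord rejects.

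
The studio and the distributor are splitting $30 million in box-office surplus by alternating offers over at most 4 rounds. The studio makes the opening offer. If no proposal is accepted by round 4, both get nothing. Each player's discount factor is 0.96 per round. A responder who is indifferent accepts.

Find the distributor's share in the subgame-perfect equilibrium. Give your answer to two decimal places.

Round 4 (the distributor proposes): the studio will accept anything ≥ 0, so the distributor offers 0 and keeps 30.
Round 3 (the studio proposes): the distributor can get 30 next round, worth 0.96 × 30 = 28.8 now, so the studio offers 28.8, keeping 1.2.
Round 2 (the distributor proposes): the studio can get 1.2 next round, worth 0.96 × 1.2 = 1.152 now, so the distributor offers 1.152, keeping 28.848.
Round 1 (the studio proposes): the distributor can get 28.848 next round, worth 0.96 × 28.848 = 27.69408 now, so the studio offers 27.69408, keeping 2.30592.

27.69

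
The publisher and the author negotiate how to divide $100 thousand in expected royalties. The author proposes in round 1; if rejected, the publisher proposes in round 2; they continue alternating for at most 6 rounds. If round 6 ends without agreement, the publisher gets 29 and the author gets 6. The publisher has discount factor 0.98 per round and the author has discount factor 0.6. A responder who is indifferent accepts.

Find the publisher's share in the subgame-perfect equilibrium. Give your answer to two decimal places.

94.10

Round 6 (the publisher proposes): the author gets 6 if talks fail, so the publisher offers 6 and keeps 94.
Round 5 (the author proposes): the publisher can get 94 next round, worth 0.98 × 94 = 92.12 now, so the author offers 92.12, keeping 7.88.
Round 4 (the publisher proposes): the author can get 7.88 next round, worth 0.6 × 7.88 = 4.728 now. The publisher offers 4.728 and keeps 100 − 4.728 = 95.272.
Round 3 (the author proposes): the publisher can get 95.272 next round, worth 0.98 × 95.272 = 93.36656 now; the author offers that and keeps 6.63344.
Round 2 (the publisher proposes): the author can get 6.63344 next round, worth 0.6 × 6.63344 = 3.980064 now; the publisher offers that and keeps 96.019936.
Round 1 (the author proposes): the publisher can get 96.019936 next round, worth 0.98 × 96.019936 = 94.09953728 now. The author offers 94.09953728 and keeps 100 − 94.09953728 = 5.90046272.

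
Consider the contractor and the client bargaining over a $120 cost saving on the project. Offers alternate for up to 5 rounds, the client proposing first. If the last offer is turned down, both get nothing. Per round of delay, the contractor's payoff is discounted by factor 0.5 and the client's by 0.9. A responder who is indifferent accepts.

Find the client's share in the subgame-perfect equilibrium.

111.3

Round 5 (the client proposes): rejection yields 0 for the contractor; the client offers 0 and keeps 120.
Round 4 (the contractor proposes): the client can get 120 next round, worth 0.9 × 120 = 108 now. The contractor offers 108 and keeps 120 − 108 = 12.
Round 3 (the client proposes): the contractor can get 12 next round, worth 0.5 × 12 = 6 now. The client offers 6 and keeps 120 − 6 = 114.
Round 2 (the contractor proposes): the client can get 114 next round, worth 0.9 × 114 = 102.6 now, so the contractor offers 102.6, keeping 17.4.
Round 1 (the client proposes): the contractor can get 17.4 next round, worth 0.5 × 17.4 = 8.7 now. The client offers 8.7 and keeps 120 − 8.7 = 111.3.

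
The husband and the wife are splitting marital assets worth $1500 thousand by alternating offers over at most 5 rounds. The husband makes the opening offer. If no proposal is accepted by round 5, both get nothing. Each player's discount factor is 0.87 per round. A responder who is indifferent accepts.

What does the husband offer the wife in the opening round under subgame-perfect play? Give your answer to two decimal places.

298.06

Solve by backward induction from round 5.
Round 5 (the husband proposes): the wife will accept anything ≥ 0, so the husband offers 0 and keeps 1500.
Round 4 (the wife proposes): the husband can get 1500 next round, worth 0.87 × 1500 = 1305 now; the wife offers that and keeps 195.
Round 3 (the husband proposes): the wife can get 195 next round, worth 0.87 × 195 = 169.65 now. The husband offers 169.65 and keeps 1500 − 169.65 = 1330.35.
Round 2 (the wife proposes): the husband can get 1330.35 next round, worth 0.87 × 1330.35 = 1157.4045 now, so the wife offers 1157.4045, keeping 342.5955.
Round 1 (the husband proposes): the wife can get 342.5955 next round, worth 0.87 × 342.5955 = 298.058085 now, so the husband offers 298.058085, keeping 1201.941915.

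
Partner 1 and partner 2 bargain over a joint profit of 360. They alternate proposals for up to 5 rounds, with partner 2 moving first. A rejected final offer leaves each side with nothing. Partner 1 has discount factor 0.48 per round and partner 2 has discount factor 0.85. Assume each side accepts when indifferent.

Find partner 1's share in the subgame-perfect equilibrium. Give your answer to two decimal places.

36.50

Round 5 (partner 2 proposes): partner 1 will accept anything ≥ 0, so partner 2 offers 0 and keeps 360.
Round 4 (partner 1 proposes): partner 2 can get 360 next round, worth 0.85 × 360 = 306 now. Partner 1 offers 306 and keeps 360 − 306 = 54.
Round 3 (partner 2 proposes): partner 1 can get 54 next round, worth 0.48 × 54 = 25.92 now. Partner 2 offers 25.92 and keeps 360 − 25.92 = 334.08.
Round 2 (partner 1 proposes): partner 2 can get 334.08 next round, worth 0.85 × 334.08 = 283.968 now. Partner 1 offers 283.968 and keeps 360 − 283.968 = 76.032.
Round 1 (partner 2 proposes): partner 1 can get 76.032 next round, worth 0.48 × 76.032 = 36.49536 now; partner 2 offers that and keeps 323.50464.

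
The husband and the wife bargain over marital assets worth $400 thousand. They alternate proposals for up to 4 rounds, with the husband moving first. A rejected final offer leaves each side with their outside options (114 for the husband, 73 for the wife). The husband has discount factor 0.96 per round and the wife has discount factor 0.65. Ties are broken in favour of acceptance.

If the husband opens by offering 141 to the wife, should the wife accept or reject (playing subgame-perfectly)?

Accept

Work out the wife's continuation value if the offer is rejected.
Round 4 (the wife proposes): the husband gets 114 if talks fail, so the wife offers 114 and keeps 286.
Round 3 (the husband proposes): the wife can get 286 next round, worth 0.65 × 286 = 185.9 now, so the husband offers 185.9, keeping 214.1.
Round 2 (the wife proposes): the husband can get 214.1 next round, worth 0.96 × 214.1 = 205.536 now, so the wife offers 205.536, keeping 194.464.
So by rejecting in round 1, the wife gets 194.464 next round, worth 0.65 × 194.464 = 126.4016 now.
Offer 141 ≥ 126.4016, so the wife accepts.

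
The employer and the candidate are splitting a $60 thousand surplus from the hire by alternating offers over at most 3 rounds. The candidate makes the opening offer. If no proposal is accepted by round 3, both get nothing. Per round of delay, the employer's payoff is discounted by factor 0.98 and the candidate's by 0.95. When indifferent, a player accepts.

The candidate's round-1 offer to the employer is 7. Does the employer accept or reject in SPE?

Accept

Work out the employer's continuation value if the offer is rejected.
Round 3 (the candidate proposes): rejection yields 0 for the employer; the candidate offers 0 and keeps 60.
Round 2 (the employer proposes): the candidate can get 60 next round, worth 0.95 × 60 = 57 now, so the employer offers 57, keeping 3.
So by rejecting in round 1, the employer gets 3 next round, worth 0.98 × 3 = 2.94 now.
Offer 7 ≥ 2.94, so the employer accepts.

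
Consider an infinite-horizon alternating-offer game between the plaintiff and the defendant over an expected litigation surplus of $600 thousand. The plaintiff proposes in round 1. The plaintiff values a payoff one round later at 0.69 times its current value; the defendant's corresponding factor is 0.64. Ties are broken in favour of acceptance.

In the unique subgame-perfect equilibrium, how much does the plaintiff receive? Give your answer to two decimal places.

In a stationary SPE each proposer offers the other exactly their discounted continuation value.
If the plaintiff keeps x when proposing and the defendant keeps y when proposing, then x = 600 − 0.64y and y = 600 − 0.69x.
Solving: x = 600(1 − 0.64) / (1 − 0.69·0.64) = 216 / 0.5584 ≈ 386.8195.
The defendant gets 600 − 386.8195 ≈ 213.1805.

386.82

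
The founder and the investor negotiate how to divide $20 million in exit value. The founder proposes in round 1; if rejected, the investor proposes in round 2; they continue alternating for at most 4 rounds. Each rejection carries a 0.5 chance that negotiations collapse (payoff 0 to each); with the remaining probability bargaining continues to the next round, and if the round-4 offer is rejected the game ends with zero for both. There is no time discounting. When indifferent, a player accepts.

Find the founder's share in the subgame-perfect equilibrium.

Round 4 (the investor proposes): the founder will accept anything ≥ 0, so the investor offers 0 and keeps 20.
Round 3 (the founder proposes): rejecting gives the investor an expected 0.5 × 20 = 10; the founder offers that and keeps 10.
Round 2 (the investor proposes): rejecting gives the founder an expected 0.5 × 10 = 5, so the investor offers 5, keeping 15.
Round 1 (the founder proposes): rejecting gives the investor an expected 0.5 × 15 = 7.5. The founder offers 7.5 and keeps 20 − 7.5 = 12.5.

12.5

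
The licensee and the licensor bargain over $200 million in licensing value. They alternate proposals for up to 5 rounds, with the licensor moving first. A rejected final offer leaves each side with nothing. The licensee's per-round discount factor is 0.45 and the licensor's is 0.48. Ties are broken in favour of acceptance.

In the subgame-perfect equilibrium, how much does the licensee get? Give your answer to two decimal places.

Work backward from the last round.
Round 5 (the licensor proposes): rejection yields 0 for the licensee; the licensor offers 0 and keeps 200.
Round 4 (the licensee proposes): the licensor can get 200 next round, worth 0.48 × 200 = 96 now; the licensee offers that and keeps 104.
Round 3 (the licensor proposes): the licensee can get 104 next round, worth 0.45 × 104 = 46.8 now, so the licensor offers 46.8, keeping 153.2.
Round 2 (the licensee proposes): the licensor can get 153.2 next round, worth 0.48 × 153.2 = 73.536 now; the licensee offers that and keeps 126.464.
Round 1 (the licensor proposes): the licensee can get 126.464 next round, worth 0.45 × 126.464 = 56.9088 now, so the licensor offers 56.9088, keeping 143.0912.

56.91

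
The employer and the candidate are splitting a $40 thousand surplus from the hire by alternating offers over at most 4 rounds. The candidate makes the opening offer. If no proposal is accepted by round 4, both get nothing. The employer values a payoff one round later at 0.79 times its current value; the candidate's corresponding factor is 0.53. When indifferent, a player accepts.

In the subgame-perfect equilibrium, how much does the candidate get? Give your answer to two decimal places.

11.92

Solve by backward induction from round 4.
Round 4 (the employer proposes): rejection yields 0 for the candidate; the employer offers 0 and keeps 40.
Round 3 (the candidate proposes): the employer can get 40 next round, worth 0.79 × 40 = 31.6 now. The candidate offers 31.6 and keeps 40 − 31.6 = 8.4.
Round 2 (the employer proposes): the candidate can get 8.4 next round, worth 0.53 × 8.4 = 4.452 now, so the employer offers 4.452, keeping 35.548.
Round 1 (the candidate proposes): the employer can get 35.548 next round, worth 0.79 × 35.548 = 28.08292 now. The candidate offers 28.08292 and keeps 40 − 28.08292 = 11.91708.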